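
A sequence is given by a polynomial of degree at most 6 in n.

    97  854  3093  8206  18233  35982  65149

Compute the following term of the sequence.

110438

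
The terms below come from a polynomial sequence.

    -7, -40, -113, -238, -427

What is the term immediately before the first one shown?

-33  -73  -125  -189
-40  -52  -64
-12  -12
The third differences are constant at -12.
Work back: -40 + 12 = -28;  -33 + 28 = -5;  -7 + 5 = -2

-2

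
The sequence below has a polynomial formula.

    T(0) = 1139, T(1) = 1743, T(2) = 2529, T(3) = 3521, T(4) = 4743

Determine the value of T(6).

7973

Δ: 604 , 786 , 992 , 1222
Δ²: 182 , 206 , 230
Δ³: 24 , 24
Third differences constant at 24.
230 + 24 = 254;  1222 + 254 = 1476;  4743 + 1476 = 6219
254 + 24 = 278;  1476 + 278 = 1754;  6219 + 1754 = 7973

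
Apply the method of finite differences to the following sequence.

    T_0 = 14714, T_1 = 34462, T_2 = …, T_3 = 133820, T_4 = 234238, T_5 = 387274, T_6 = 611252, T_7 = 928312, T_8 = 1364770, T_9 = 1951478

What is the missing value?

Using the last 7 terms:
Δ: 100418  153036  223978  317060  436458  586708
Δ²: 52618  70942  93082  119398  150250
Δ³: 18324  22140  26316  30852
Δ⁴: 3816  4176  4536
Δ⁵: 360  360
Constant fifth difference = 360.
Extend backward: 3816 − 360 = 3456;  18324 − 3456 = 14868;  52618 − 14868 = 37750;  100418 − 37750 = 62668;  133820 − 62668 = 71152

71152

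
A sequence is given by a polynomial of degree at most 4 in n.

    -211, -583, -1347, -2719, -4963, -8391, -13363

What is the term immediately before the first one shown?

-63

D1: -372  -764  -1372  -2244  -3428  -4972
D2: -392  -608  -872  -1184  -1544
D3: -216  -264  -312  -360
D4: -48  -48  -48
The fourth differences are constant at -48.
Work back: -216 + 48 = -168;  -392 + 168 = -224;  -372 + 224 = -148;  -211 + 148 = -63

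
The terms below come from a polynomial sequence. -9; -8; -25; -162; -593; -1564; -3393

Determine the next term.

-6470

D1: 1 , -17 , -137 , -431 , -971 , -1829
D2: -18 , -120 , -294 , -540 , -858
D3: -102 , -174 , -246 , -318
D4: -72 , -72 , -72
Fourth differences constant at -72.
-318 − 72 = -390;  -858 − 390 = -1248;  -1829 − 1248 = -3077;  -3393 − 3077 = -6470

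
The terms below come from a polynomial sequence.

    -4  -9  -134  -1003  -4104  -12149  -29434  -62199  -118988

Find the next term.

-211009

Δ: -5 , -125 , -869 , -3101 , -8045 , -17285 , -32765 , -56789
Δ²: -120 , -744 , -2232 , -4944 , -9240 , -15480 , -24024
Δ³: -624 , -1488 , -2712 , -4296 , -6240 , -8544
Δ⁴: -864 , -1224 , -1584 , -1944 , -2304
Δ⁵: -360 , -360 , -360 , -360
Fifth differences constant at -360.
-2304 − 360 = -2664;  -8544 − 2664 = -11208;  -24024 − 11208 = -35232;  -56789 − 35232 = -92021;  -118988 − 92021 = -211009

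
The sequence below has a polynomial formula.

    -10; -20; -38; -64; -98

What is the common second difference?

-8

Δ: -10, -18, -26, -34
Δ²: -8, -8, -8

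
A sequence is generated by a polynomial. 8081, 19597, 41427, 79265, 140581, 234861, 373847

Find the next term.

571777

11516, 21830, 37838, 61316, 94280, 138986
10314, 16008, 23478, 32964, 44706
5694, 7470, 9486, 11742
1776, 2016, 2256
240, 240
Constant fifth difference = 240, so extend:
2256 + 240 = 2496;  11742 + 2496 = 14238;  44706 + 14238 = 58944;  138986 + 58944 = 197930;  373847 + 197930 = 571777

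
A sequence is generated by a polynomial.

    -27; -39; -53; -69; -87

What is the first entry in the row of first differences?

-12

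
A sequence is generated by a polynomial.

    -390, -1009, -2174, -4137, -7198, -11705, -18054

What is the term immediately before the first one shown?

-113

Δ: -619, -1165, -1963, -3061, -4507, -6349
Δ²: -546, -798, -1098, -1446, -1842
Δ³: -252, -300, -348, -396
Δ⁴: -48, -48, -48
The fourth differences are constant at -48.
Work back: -252 + 48 = -204;  -546 + 204 = -342;  -619 + 342 = -277;  -390 + 277 = -113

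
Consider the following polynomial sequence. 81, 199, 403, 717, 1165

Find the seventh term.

2559

D1: 118  204  314  448
D2: 86  110  134
D3: 24  24
The third differences are constant (24).
134 + 24 = 158;  448 + 158 = 606;  1165 + 606 = 1771
158 + 24 = 182;  606 + 182 = 788;  1771 + 788 = 2559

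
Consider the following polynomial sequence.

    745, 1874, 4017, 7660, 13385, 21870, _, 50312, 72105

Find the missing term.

33889

Using the first 6 terms:
1129, 2143, 3643, 5725, 8485
1014, 1500, 2082, 2760
486, 582, 678
96, 96
Constant fourth difference = 96.
Extend forward: 678 + 96 = 774;  2760 + 774 = 3534;  8485 + 3534 = 12019;  21870 + 12019 = 33889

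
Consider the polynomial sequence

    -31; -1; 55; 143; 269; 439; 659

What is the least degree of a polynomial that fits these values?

3

Δ: 30, 56, 88, 126, 170, 220
Δ²: 26, 32, 38, 44, 50
Δ³: 6, 6, 6, 6
The third differences are constant, so the polynomial has degree 3.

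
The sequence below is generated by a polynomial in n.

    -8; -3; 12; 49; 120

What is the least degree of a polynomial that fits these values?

5, 15, 37, 71
10, 22, 34
12, 12
The third differences are constant, so the polynomial has degree 3.

3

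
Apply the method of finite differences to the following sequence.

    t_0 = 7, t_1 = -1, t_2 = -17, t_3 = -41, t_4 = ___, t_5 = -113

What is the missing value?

Using the first 4 terms:
D1: -8, -16, -24
D2: -8, -8
Constant second difference = -8.
Extend forward: -24 − 8 = -32;  -41 − 32 = -73

-73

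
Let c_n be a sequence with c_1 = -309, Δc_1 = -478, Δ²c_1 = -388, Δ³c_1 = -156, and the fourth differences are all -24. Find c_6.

Build the table forward from the leading diagonal:
D4: -24  -24  -24  -24  -24  -24
D3: -156  -180  -204  -228  -252  -276
D2: -388  -544  -724  -928  -1156  -1408
D1: -478  -866  -1410  -2134  -3062  -4218
c: -309  -787  -1653  -3063  -5197  -8259

-8259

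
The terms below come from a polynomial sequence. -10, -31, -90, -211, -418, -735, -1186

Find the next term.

-1795

-21, -59, -121, -207, -317, -451
-38, -62, -86, -110, -134
-24, -24, -24, -24
Constant third difference = -24, so extend:
-134 − 24 = -158;  -451 − 158 = -609;  -1186 − 609 = -1795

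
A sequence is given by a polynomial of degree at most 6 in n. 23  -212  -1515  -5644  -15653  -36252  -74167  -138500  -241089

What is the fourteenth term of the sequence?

D1: -235 , -1303 , -4129 , -10009 , -20599 , -37915 , -64333 , -102589
D2: -1068 , -2826 , -5880 , -10590 , -17316 , -26418 , -38256
D3: -1758 , -3054 , -4710 , -6726 , -9102 , -11838
D4: -1296 , -1656 , -2016 , -2376 , -2736
D5: -360 , -360 , -360 , -360
Fifth differences constant at -360.
-2736 − 360 = -3096;  -11838 − 3096 = -14934;  -38256 − 14934 = -53190;  -102589 − 53190 = -155779;  -241089 − 155779 = -396868
-3096 − 360 = -3456;  -14934 − 3456 = -18390;  -53190 − 18390 = -71580;  -155779 − 71580 = -227359;  -396868 − 227359 = -624227
-3456 − 360 = -3816;  -18390 − 3816 = -22206;  -71580 − 22206 = -93786;  -227359 − 93786 = -321145;  -624227 − 321145 = -945372
-3816 − 360 = -4176;  -22206 − 4176 = -26382;  -93786 − 26382 = -120168;  -321145 − 120168 = -441313;  -945372 − 441313 = -1386685
-4176 − 360 = -4536;  -26382 − 4536 = -30918;  -120168 − 30918 = -151086;  -441313 − 151086 = -592399;  -1386685 − 592399 = -1979084

-1979084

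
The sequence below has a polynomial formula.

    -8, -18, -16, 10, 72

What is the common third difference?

12

D1: -10, 2, 26, 62
D2: 12, 24, 36
D3: 12, 12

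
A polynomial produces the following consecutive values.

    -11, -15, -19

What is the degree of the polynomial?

-4, -4
The first differences are constant, so the polynomial has degree 1.

1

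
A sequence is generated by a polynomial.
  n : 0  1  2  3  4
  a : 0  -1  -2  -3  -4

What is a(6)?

-6

-1  -1  -1  -1
Constant first difference = -1, so extend:
-4 − 1 = -5
-5 − 1 = -6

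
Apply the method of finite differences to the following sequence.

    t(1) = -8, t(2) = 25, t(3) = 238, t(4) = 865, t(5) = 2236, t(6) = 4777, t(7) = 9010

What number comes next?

D1: 33 , 213 , 627 , 1371 , 2541 , 4233
D2: 180 , 414 , 744 , 1170 , 1692
D3: 234 , 330 , 426 , 522
D4: 96 , 96 , 96
Constant fourth difference = 96, so extend:
522 + 96 = 618;  1692 + 618 = 2310;  4233 + 2310 = 6543;  9010 + 6543 = 15553

15553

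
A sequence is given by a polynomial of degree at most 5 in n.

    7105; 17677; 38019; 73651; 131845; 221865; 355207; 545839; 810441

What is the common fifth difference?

240

First differences: 10572, 20342, 35632, 58194, 90020, 133342, 190632, 264602
Second differences: 9770, 15290, 22562, 31826, 43322, 57290, 73970
Third differences: 5520, 7272, 9264, 11496, 13968, 16680
Fourth differences: 1752, 1992, 2232, 2472, 2712
Fifth differences: 240, 240, 240, 240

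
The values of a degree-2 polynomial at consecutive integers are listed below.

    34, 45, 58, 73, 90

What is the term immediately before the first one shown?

25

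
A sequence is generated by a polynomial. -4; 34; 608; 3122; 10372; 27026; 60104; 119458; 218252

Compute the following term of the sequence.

373442

First differences: 38 , 574 , 2514 , 7250 , 16654 , 33078 , 59354 , 98794
Second differences: 536 , 1940 , 4736 , 9404 , 16424 , 26276 , 39440
Third differences: 1404 , 2796 , 4668 , 7020 , 9852 , 13164
Fourth differences: 1392 , 1872 , 2352 , 2832 , 3312
Fifth differences: 480 , 480 , 480 , 480
The fifth differences are constant (480).
3312 + 480 = 3792;  13164 + 3792 = 16956;  39440 + 16956 = 56396;  98794 + 56396 = 155190;  218252 + 155190 = 373442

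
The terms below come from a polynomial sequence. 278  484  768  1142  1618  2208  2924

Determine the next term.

206  284  374  476  590  716
78  90  102  114  126
12  12  12  12
Constant third difference = 12, so extend:
126 + 12 = 138;  716 + 138 = 854;  2924 + 854 = 3778

3778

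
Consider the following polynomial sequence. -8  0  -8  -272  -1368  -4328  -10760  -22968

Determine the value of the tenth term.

First differences: 8, -8, -264, -1096, -2960, -6432, -12208
Second differences: -16, -256, -832, -1864, -3472, -5776
Third differences: -240, -576, -1032, -1608, -2304
Fourth differences: -336, -456, -576, -696
Fifth differences: -120, -120, -120
Fifth differences constant at -120.
-696 − 120 = -816;  -2304 − 816 = -3120;  -5776 − 3120 = -8896;  -12208 − 8896 = -21104;  -22968 − 21104 = -44072
-816 − 120 = -936;  -3120 − 936 = -4056;  -8896 − 4056 = -12952;  -21104 − 12952 = -34056;  -44072 − 34056 = -78128

-78128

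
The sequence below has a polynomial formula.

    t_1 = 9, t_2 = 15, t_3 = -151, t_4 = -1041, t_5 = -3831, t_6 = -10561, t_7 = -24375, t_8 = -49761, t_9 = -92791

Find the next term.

-161361

D1: 6, -166, -890, -2790, -6730, -13814, -25386, -43030
D2: -172, -724, -1900, -3940, -7084, -11572, -17644
D3: -552, -1176, -2040, -3144, -4488, -6072
D4: -624, -864, -1104, -1344, -1584
D5: -240, -240, -240, -240
Constant fifth difference = -240, so extend:
-1584 − 240 = -1824;  -6072 − 1824 = -7896;  -17644 − 7896 = -25540;  -43030 − 25540 = -68570;  -92791 − 68570 = -161361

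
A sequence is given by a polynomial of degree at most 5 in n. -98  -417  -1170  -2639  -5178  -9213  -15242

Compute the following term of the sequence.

-23835

-319, -753, -1469, -2539, -4035, -6029
-434, -716, -1070, -1496, -1994
-282, -354, -426, -498
-72, -72, -72
The fourth differences are constant (-72).
-498 − 72 = -570;  -1994 − 570 = -2564;  -6029 − 2564 = -8593;  -15242 − 8593 = -23835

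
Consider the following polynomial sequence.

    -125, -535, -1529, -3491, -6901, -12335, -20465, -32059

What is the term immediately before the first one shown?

-11

D1: -410, -994, -1962, -3410, -5434, -8130, -11594
D2: -584, -968, -1448, -2024, -2696, -3464
D3: -384, -480, -576, -672, -768
D4: -96, -96, -96, -96
The fourth differences are constant at -96.
Work back: -384 + 96 = -288;  -584 + 288 = -296;  -410 + 296 = -114;  -125 + 114 = -11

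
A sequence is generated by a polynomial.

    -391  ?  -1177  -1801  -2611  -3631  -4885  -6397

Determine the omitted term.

Using the last 6 terms:
D1: -624  -810  -1020  -1254  -1512
D2: -186  -210  -234  -258
D3: -24  -24  -24
Constant third difference = -24.
Extend backward: -186 + 24 = -162;  -624 + 162 = -462;  -1177 + 462 = -715

-715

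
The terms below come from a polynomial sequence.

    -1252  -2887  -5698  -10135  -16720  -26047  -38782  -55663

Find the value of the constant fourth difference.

D1: -1635, -2811, -4437, -6585, -9327, -12735, -16881
D2: -1176, -1626, -2148, -2742, -3408, -4146
D3: -450, -522, -594, -666, -738
D4: -72, -72, -72, -72

-72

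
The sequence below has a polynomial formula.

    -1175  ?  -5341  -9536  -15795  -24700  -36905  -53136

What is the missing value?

Using the last 6 terms:
Δ: -4195, -6259, -8905, -12205, -16231
Δ²: -2064, -2646, -3300, -4026
Δ³: -582, -654, -726
Δ⁴: -72, -72
Constant fourth difference = -72.
Extend backward: -582 + 72 = -510;  -2064 + 510 = -1554;  -4195 + 1554 = -2641;  -5341 + 2641 = -2700

-2700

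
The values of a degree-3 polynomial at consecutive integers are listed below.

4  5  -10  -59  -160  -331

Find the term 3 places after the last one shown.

-1444

1  -15  -49  -101  -171
-16  -34  -52  -70
-18  -18  -18
Constant third difference = -18, so extend:
-70 − 18 = -88;  -171 − 88 = -259;  -331 − 259 = -590
-88 − 18 = -106;  -259 − 106 = -365;  -590 − 365 = -955
-106 − 18 = -124;  -365 − 124 = -489;  -955 − 489 = -1444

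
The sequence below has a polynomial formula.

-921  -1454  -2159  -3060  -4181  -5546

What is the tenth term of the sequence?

-13926

First differences: -533, -705, -901, -1121, -1365
Second differences: -172, -196, -220, -244
Third differences: -24, -24, -24
Constant third difference = -24, so extend:
-244 − 24 = -268;  -1365 − 268 = -1633;  -5546 − 1633 = -7179
-268 − 24 = -292;  -1633 − 292 = -1925;  -7179 − 1925 = -9104
-292 − 24 = -316;  -1925 − 316 = -2241;  -9104 − 2241 = -11345
-316 − 24 = -340;  -2241 − 340 = -2581;  -11345 − 2581 = -13926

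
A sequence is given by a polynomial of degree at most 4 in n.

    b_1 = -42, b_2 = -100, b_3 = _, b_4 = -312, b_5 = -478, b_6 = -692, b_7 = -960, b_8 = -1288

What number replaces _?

-188

Using the last 5 terms:
D1: -166  -214  -268  -328
D2: -48  -54  -60
D3: -6  -6
Constant third difference = -6.
Extend backward: -48 + 6 = -42;  -166 + 42 = -124;  -312 + 124 = -188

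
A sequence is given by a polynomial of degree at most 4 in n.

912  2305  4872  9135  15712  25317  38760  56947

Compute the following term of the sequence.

1393, 2567, 4263, 6577, 9605, 13443, 18187
1174, 1696, 2314, 3028, 3838, 4744
522, 618, 714, 810, 906
96, 96, 96, 96
The fourth differences are constant (96).
906 + 96 = 1002;  4744 + 1002 = 5746;  18187 + 5746 = 23933;  56947 + 23933 = 80880

80880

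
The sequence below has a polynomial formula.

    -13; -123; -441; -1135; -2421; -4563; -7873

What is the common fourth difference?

-48

D1: -110, -318, -694, -1286, -2142, -3310
D2: -208, -376, -592, -856, -1168
D3: -168, -216, -264, -312
D4: -48, -48, -48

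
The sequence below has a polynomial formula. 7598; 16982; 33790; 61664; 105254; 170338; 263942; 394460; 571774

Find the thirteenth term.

2005430

Δ: 9384, 16808, 27874, 43590, 65084, 93604, 130518, 177314
Δ²: 7424, 11066, 15716, 21494, 28520, 36914, 46796
Δ³: 3642, 4650, 5778, 7026, 8394, 9882
Δ⁴: 1008, 1128, 1248, 1368, 1488
Δ⁵: 120, 120, 120, 120
The fifth differences are constant (120).
1488 + 120 = 1608;  9882 + 1608 = 11490;  46796 + 11490 = 58286;  177314 + 58286 = 235600;  571774 + 235600 = 807374
1608 + 120 = 1728;  11490 + 1728 = 13218;  58286 + 13218 = 71504;  235600 + 71504 = 307104;  807374 + 307104 = 1114478
1728 + 120 = 1848;  13218 + 1848 = 15066;  71504 + 15066 = 86570;  307104 + 86570 = 393674;  1114478 + 393674 = 1508152
1848 + 120 = 1968;  15066 + 1968 = 17034;  86570 + 17034 = 103604;  393674 + 103604 = 497278;  1508152 + 497278 = 2005430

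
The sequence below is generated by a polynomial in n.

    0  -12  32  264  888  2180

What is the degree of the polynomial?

-12, 44, 232, 624, 1292
56, 188, 392, 668
132, 204, 276
72, 72
The fourth differences are constant, so the polynomial has degree 4.

4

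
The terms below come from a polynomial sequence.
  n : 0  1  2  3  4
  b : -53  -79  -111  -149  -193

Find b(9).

-503

Δ: -26, -32, -38, -44
Δ²: -6, -6, -6
The second differences are constant (-6).
-44 − 6 = -50;  -193 − 50 = -243
-50 − 6 = -56;  -243 − 56 = -299
-56 − 6 = -62;  -299 − 62 = -361
-62 − 6 = -68;  -361 − 68 = -429
-68 − 6 = -74;  -429 − 74 = -503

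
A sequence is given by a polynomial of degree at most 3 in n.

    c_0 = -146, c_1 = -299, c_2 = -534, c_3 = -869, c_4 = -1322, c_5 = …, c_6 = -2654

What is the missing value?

-1911

Using the first 5 terms:
-153, -235, -335, -453
-82, -100, -118
-18, -18
Constant third difference = -18.
Extend forward: -118 − 18 = -136;  -453 − 136 = -589;  -1322 − 589 = -1911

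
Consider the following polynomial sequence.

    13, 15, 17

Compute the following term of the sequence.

D1: 2  2
First differences constant at 2.
17 + 2 = 19

19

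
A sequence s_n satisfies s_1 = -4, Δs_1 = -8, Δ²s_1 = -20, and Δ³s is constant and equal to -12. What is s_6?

-364

Build the table forward from the leading diagonal:
Third differences: -12  -12  -12  -12  -12  -12
Second differences: -20  -32  -44  -56  -68  -80
First differences: -8  -28  -60  -104  -160  -228
s: -4  -12  -40  -100  -204  -364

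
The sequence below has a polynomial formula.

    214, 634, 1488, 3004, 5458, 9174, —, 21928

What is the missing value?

14524

Using the first 6 terms:
D1: 420, 854, 1516, 2454, 3716
D2: 434, 662, 938, 1262
D3: 228, 276, 324
D4: 48, 48
Constant fourth difference = 48.
Extend forward: 324 + 48 = 372;  1262 + 372 = 1634;  3716 + 1634 = 5350;  9174 + 5350 = 14524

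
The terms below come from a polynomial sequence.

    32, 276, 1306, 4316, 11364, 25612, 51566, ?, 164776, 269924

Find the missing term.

95316

Using the first 7 terms:
D1: 244  1030  3010  7048  14248  25954
D2: 786  1980  4038  7200  11706
D3: 1194  2058  3162  4506
D4: 864  1104  1344
D5: 240  240
Constant fifth difference = 240.
Extend forward: 1344 + 240 = 1584;  4506 + 1584 = 6090;  11706 + 6090 = 17796;  25954 + 17796 = 43750;  51566 + 43750 = 95316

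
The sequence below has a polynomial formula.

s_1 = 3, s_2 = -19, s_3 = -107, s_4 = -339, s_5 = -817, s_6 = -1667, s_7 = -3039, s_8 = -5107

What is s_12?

Δ: -22, -88, -232, -478, -850, -1372, -2068
Δ²: -66, -144, -246, -372, -522, -696
Δ³: -78, -102, -126, -150, -174
Δ⁴: -24, -24, -24, -24
Constant fourth difference = -24, so extend:
-174 − 24 = -198;  -696 − 198 = -894;  -2068 − 894 = -2962;  -5107 − 2962 = -8069
-198 − 24 = -222;  -894 − 222 = -1116;  -2962 − 1116 = -4078;  -8069 − 4078 = -12147
-222 − 24 = -246;  -1116 − 246 = -1362;  -4078 − 1362 = -5440;  -12147 − 5440 = -17587
-246 − 24 = -270;  -1362 − 270 = -1632;  -5440 − 1632 = -7072;  -17587 − 7072 = -24659

-24659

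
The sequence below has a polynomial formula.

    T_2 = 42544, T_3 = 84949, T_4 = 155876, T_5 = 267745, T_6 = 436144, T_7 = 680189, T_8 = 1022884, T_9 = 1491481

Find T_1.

19049

D1: 42405, 70927, 111869, 168399, 244045, 342695, 468597
D2: 28522, 40942, 56530, 75646, 98650, 125902
D3: 12420, 15588, 19116, 23004, 27252
D4: 3168, 3528, 3888, 4248
D5: 360, 360, 360
The fifth differences are constant at 360.
Work back: 3168 − 360 = 2808;  12420 − 2808 = 9612;  28522 − 9612 = 18910;  42405 − 18910 = 23495;  42544 − 23495 = 19049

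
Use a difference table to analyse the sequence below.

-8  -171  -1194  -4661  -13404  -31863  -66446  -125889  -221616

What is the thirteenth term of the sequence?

-1310084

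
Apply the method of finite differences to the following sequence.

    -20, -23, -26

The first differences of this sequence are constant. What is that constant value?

D1: -3, -3

-3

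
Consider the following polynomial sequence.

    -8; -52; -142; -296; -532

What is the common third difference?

-18

First differences: -44, -90, -154, -236
Second differences: -46, -64, -82
Third differences: -18, -18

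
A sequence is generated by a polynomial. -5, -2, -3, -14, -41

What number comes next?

Δ: 3  -1  -11  -27
Δ²: -4  -10  -16
Δ³: -6  -6
The third differences are constant (-6).
-16 − 6 = -22;  -27 − 22 = -49;  -41 − 49 = -90

-90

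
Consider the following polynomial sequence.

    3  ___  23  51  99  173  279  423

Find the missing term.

9

Using the last 6 terms:
D1: 28  48  74  106  144
D2: 20  26  32  38
D3: 6  6  6
Constant third difference = 6.
Extend backward: 20 − 6 = 14;  28 − 14 = 14;  23 − 14 = 9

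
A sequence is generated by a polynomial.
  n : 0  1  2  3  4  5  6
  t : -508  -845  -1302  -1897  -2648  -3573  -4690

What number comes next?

-6017

D1: -337 , -457 , -595 , -751 , -925 , -1117
D2: -120 , -138 , -156 , -174 , -192
D3: -18 , -18 , -18 , -18
The third differences are constant (-18).
-192 − 18 = -210;  -1117 − 210 = -1327;  -4690 − 1327 = -6017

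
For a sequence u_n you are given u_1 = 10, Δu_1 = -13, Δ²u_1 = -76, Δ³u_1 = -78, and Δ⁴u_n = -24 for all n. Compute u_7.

-3128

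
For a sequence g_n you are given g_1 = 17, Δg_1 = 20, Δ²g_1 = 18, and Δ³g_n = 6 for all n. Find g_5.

229

Build the table forward from the leading diagonal:
Δ³: 6  6  6  6  6
Δ²: 18  24  30  36  42
Δ: 20  38  62  92  128
g: 17  37  75  137  229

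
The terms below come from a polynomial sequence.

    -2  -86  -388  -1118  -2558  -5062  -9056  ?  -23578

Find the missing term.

-15038

Using the first 7 terms:
D1: -84  -302  -730  -1440  -2504  -3994
D2: -218  -428  -710  -1064  -1490
D3: -210  -282  -354  -426
D4: -72  -72  -72
Constant fourth difference = -72.
Extend forward: -426 − 72 = -498;  -1490 − 498 = -1988;  -3994 − 1988 = -5982;  -9056 − 5982 = -15038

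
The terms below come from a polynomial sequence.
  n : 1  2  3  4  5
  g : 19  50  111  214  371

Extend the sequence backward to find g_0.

6

First differences: 31, 61, 103, 157
Second differences: 30, 42, 54
Third differences: 12, 12
The third differences are constant at 12.
Work back: 30 − 12 = 18;  31 − 18 = 13;  19 − 13 = 6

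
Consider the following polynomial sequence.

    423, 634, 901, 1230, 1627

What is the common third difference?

6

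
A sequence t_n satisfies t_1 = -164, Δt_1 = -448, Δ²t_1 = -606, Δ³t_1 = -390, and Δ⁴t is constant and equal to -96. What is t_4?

Build the table forward from the leading diagonal:
Fourth differences: -96, -96, -96, -96
Third differences: -390, -486, -582, -678
Second differences: -606, -996, -1482, -2064
First differences: -448, -1054, -2050, -3532
t: -164, -612, -1666, -3716

-3716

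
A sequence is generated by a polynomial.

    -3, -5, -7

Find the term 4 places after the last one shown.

First differences: -2, -2
The first differences are constant (-2).
-7 − 2 = -9
-9 − 2 = -11
-11 − 2 = -13
-13 − 2 = -15

-15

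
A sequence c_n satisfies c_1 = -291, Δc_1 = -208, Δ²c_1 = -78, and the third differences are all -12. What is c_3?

-785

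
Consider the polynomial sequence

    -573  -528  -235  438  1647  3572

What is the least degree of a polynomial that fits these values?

D1: 45, 293, 673, 1209, 1925
D2: 248, 380, 536, 716
D3: 132, 156, 180
D4: 24, 24
The fourth differences are constant, so the polynomial has degree 4.

4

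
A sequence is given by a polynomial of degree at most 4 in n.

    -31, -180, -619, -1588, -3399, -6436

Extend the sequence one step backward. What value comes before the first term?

D1: -149  -439  -969  -1811  -3037
D2: -290  -530  -842  -1226
D3: -240  -312  -384
D4: -72  -72
The fourth differences are constant at -72.
Work back: -240 + 72 = -168;  -290 + 168 = -122;  -149 + 122 = -27;  -31 + 27 = -4

-4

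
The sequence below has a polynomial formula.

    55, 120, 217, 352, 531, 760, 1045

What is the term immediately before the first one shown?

16

Δ: 65, 97, 135, 179, 229, 285
Δ²: 32, 38, 44, 50, 56
Δ³: 6, 6, 6, 6
The third differences are constant at 6.
Work back: 32 − 6 = 26;  65 − 26 = 39;  55 − 39 = 16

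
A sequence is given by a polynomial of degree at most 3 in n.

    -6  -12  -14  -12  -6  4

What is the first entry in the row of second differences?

4

Δ: -6, -2, 2, 6, 10
Δ²: 4, 4, 4, 4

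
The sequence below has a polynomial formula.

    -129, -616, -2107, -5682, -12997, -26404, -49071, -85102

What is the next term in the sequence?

-139657

Δ: -487  -1491  -3575  -7315  -13407  -22667  -36031
Δ²: -1004  -2084  -3740  -6092  -9260  -13364
Δ³: -1080  -1656  -2352  -3168  -4104
Δ⁴: -576  -696  -816  -936
Δ⁵: -120  -120  -120
The fifth differences are constant (-120).
-936 − 120 = -1056;  -4104 − 1056 = -5160;  -13364 − 5160 = -18524;  -36031 − 18524 = -54555;  -85102 − 54555 = -139657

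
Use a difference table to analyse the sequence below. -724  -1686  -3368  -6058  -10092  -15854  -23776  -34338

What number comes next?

-962  -1682  -2690  -4034  -5762  -7922  -10562
-720  -1008  -1344  -1728  -2160  -2640
-288  -336  -384  -432  -480
-48  -48  -48  -48
Fourth differences constant at -48.
-480 − 48 = -528;  -2640 − 528 = -3168;  -10562 − 3168 = -13730;  -34338 − 13730 = -48068

-48068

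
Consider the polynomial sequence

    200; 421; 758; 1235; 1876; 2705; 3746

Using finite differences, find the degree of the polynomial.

3

Δ: 221, 337, 477, 641, 829, 1041
Δ²: 116, 140, 164, 188, 212
Δ³: 24, 24, 24, 24
The third differences are constant, so the polynomial has degree 3.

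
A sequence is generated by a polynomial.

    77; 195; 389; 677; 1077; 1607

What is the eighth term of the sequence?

3129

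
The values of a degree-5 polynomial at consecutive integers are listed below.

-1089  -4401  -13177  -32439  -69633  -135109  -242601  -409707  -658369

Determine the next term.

-1015353

First differences: -3312  -8776  -19262  -37194  -65476  -107492  -167106  -248662
Second differences: -5464  -10486  -17932  -28282  -42016  -59614  -81556
Third differences: -5022  -7446  -10350  -13734  -17598  -21942
Fourth differences: -2424  -2904  -3384  -3864  -4344
Fifth differences: -480  -480  -480  -480
Constant fifth difference = -480, so extend:
-4344 − 480 = -4824;  -21942 − 4824 = -26766;  -81556 − 26766 = -108322;  -248662 − 108322 = -356984;  -658369 − 356984 = -1015353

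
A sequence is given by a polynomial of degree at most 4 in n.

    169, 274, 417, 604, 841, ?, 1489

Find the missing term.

Using the first 5 terms:
First differences: 105  143  187  237
Second differences: 38  44  50
Third differences: 6  6
Constant third difference = 6.
Extend forward: 50 + 6 = 56;  237 + 56 = 293;  841 + 293 = 1134

1134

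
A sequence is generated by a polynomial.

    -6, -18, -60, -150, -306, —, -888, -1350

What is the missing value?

-546

Using the first 5 terms:
-12  -42  -90  -156
-30  -48  -66
-18  -18
Constant third difference = -18.
Extend forward: -66 − 18 = -84;  -156 − 84 = -240;  -306 − 240 = -546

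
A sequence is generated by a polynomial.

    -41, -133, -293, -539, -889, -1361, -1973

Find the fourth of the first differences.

-350

Δ: -92, -160, -246, -350, -472, -612
Δ²: -68, -86, -104, -122, -140
Δ³: -18, -18, -18, -18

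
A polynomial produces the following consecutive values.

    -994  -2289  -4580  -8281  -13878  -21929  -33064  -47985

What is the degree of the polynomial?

D1: -1295, -2291, -3701, -5597, -8051, -11135, -14921
D2: -996, -1410, -1896, -2454, -3084, -3786
D3: -414, -486, -558, -630, -702
D4: -72, -72, -72, -72
The fourth differences are constant, so the polynomial has degree 4.

4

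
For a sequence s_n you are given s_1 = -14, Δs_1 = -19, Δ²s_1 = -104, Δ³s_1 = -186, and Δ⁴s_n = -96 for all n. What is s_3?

Build the table forward from the leading diagonal:
D4: -96, -96, -96
D3: -186, -282, -378
D2: -104, -290, -572
D1: -19, -123, -413
s: -14, -33, -156

-156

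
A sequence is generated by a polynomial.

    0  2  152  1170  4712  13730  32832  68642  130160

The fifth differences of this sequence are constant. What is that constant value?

360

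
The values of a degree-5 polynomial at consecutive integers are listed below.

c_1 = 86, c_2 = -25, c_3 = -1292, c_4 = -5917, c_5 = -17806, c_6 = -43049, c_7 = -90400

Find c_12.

First differences: -111, -1267, -4625, -11889, -25243, -47351
Second differences: -1156, -3358, -7264, -13354, -22108
Third differences: -2202, -3906, -6090, -8754
Fourth differences: -1704, -2184, -2664
Fifth differences: -480, -480
The fifth differences are constant (-480).
-2664 − 480 = -3144;  -8754 − 3144 = -11898;  -22108 − 11898 = -34006;  -47351 − 34006 = -81357;  -90400 − 81357 = -171757
-3144 − 480 = -3624;  -11898 − 3624 = -15522;  -34006 − 15522 = -49528;  -81357 − 49528 = -130885;  -171757 − 130885 = -302642
-3624 − 480 = -4104;  -15522 − 4104 = -19626;  -49528 − 19626 = -69154;  -130885 − 69154 = -200039;  -302642 − 200039 = -502681
-4104 − 480 = -4584;  -19626 − 4584 = -24210;  -69154 − 24210 = -93364;  -200039 − 93364 = -293403;  -502681 − 293403 = -796084
-4584 − 480 = -5064;  -24210 − 5064 = -29274;  -93364 − 29274 = -122638;  -293403 − 122638 = -416041;  -796084 − 416041 = -1212125

-1212125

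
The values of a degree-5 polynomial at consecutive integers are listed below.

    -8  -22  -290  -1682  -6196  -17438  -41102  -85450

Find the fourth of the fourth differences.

-2568

Δ: -14, -268, -1392, -4514, -11242, -23664, -44348
Δ²: -254, -1124, -3122, -6728, -12422, -20684
Δ³: -870, -1998, -3606, -5694, -8262
Δ⁴: -1128, -1608, -2088, -2568
Δ⁵: -480, -480, -480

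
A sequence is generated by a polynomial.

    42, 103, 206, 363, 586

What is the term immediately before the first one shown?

61  103  157  223
42  54  66
12  12
The third differences are constant at 12.
Work back: 42 − 12 = 30;  61 − 30 = 31;  42 − 31 = 11

11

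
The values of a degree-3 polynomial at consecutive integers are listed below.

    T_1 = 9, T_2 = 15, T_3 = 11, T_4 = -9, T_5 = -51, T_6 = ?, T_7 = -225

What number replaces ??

-121

Using the first 5 terms:
6, -4, -20, -42
-10, -16, -22
-6, -6
Constant third difference = -6.
Extend forward: -22 − 6 = -28;  -42 − 28 = -70;  -51 − 70 = -121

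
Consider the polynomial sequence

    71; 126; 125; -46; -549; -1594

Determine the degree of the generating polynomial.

4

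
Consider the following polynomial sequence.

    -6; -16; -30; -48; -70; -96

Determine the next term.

First differences: -10, -14, -18, -22, -26
Second differences: -4, -4, -4, -4
Second differences constant at -4.
-26 − 4 = -30;  -96 − 30 = -126

-126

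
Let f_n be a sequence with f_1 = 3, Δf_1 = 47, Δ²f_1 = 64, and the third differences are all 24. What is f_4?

360

Build the table forward from the leading diagonal:
Third differences: 24  24  24  24
Second differences: 64  88  112  136
First differences: 47  111  199  311
f: 3  50  161  360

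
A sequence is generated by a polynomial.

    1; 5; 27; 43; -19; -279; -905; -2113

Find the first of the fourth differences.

First differences: 4, 22, 16, -62, -260, -626, -1208
Second differences: 18, -6, -78, -198, -366, -582
Third differences: -24, -72, -120, -168, -216
Fourth differences: -48, -48, -48, -48

-48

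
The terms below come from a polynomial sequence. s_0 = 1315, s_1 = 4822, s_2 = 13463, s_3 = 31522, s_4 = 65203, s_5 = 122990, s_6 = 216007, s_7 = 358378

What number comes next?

567587

D1: 3507  8641  18059  33681  57787  93017  142371
D2: 5134  9418  15622  24106  35230  49354
D3: 4284  6204  8484  11124  14124
D4: 1920  2280  2640  3000
D5: 360  360  360
Fifth differences constant at 360.
3000 + 360 = 3360;  14124 + 3360 = 17484;  49354 + 17484 = 66838;  142371 + 66838 = 209209;  358378 + 209209 = 567587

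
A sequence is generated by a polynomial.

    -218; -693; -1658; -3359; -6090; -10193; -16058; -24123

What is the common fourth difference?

Δ: -475, -965, -1701, -2731, -4103, -5865, -8065
Δ²: -490, -736, -1030, -1372, -1762, -2200
Δ³: -246, -294, -342, -390, -438
Δ⁴: -48, -48, -48, -48

-48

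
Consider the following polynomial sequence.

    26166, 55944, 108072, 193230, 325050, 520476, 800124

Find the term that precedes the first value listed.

10650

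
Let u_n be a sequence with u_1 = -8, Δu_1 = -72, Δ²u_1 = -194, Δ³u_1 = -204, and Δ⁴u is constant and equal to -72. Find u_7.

-8510

Build the table forward from the leading diagonal:
Δ⁴: -72  -72  -72  -72  -72  -72  -72
Δ³: -204  -276  -348  -420  -492  -564  -636
Δ²: -194  -398  -674  -1022  -1442  -1934  -2498
Δ: -72  -266  -664  -1338  -2360  -3802  -5736
u: -8  -80  -346  -1010  -2348  -4708  -8510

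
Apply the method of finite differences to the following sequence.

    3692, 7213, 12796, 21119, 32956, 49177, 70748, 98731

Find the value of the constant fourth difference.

D1: 3521, 5583, 8323, 11837, 16221, 21571, 27983
D2: 2062, 2740, 3514, 4384, 5350, 6412
D3: 678, 774, 870, 966, 1062
D4: 96, 96, 96, 96

96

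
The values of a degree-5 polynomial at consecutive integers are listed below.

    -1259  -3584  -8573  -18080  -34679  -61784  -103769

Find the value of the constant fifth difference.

-120

D1: -2325, -4989, -9507, -16599, -27105, -41985
D2: -2664, -4518, -7092, -10506, -14880
D3: -1854, -2574, -3414, -4374
D4: -720, -840, -960
D5: -120, -120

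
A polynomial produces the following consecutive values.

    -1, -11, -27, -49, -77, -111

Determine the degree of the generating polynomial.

-10, -16, -22, -28, -34
-6, -6, -6, -6
The second differences are constant, so the polynomial has degree 2.

2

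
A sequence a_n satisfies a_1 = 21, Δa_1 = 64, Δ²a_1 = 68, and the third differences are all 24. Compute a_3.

217

Build the table forward from the leading diagonal:
D3: 24  24  24
D2: 68  92  116
D1: 64  132  224
a: 21  85  217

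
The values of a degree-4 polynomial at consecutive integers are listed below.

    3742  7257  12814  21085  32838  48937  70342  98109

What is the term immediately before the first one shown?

1693

3515, 5557, 8271, 11753, 16099, 21405, 27767
2042, 2714, 3482, 4346, 5306, 6362
672, 768, 864, 960, 1056
96, 96, 96, 96
The fourth differences are constant at 96.
Work back: 672 − 96 = 576;  2042 − 576 = 1466;  3515 − 1466 = 2049;  3742 − 2049 = 1693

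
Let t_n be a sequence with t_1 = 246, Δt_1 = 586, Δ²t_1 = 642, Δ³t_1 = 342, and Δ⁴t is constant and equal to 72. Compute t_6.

13376

Build the table forward from the leading diagonal:
Fourth differences: 72, 72, 72, 72, 72, 72
Third differences: 342, 414, 486, 558, 630, 702
Second differences: 642, 984, 1398, 1884, 2442, 3072
First differences: 586, 1228, 2212, 3610, 5494, 7936
t: 246, 832, 2060, 4272, 7882, 13376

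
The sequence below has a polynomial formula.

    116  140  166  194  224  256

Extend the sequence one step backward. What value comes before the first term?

First differences: 24, 26, 28, 30, 32
Second differences: 2, 2, 2, 2
The second differences are constant at 2.
Work back: 24 − 2 = 22;  116 − 22 = 94

94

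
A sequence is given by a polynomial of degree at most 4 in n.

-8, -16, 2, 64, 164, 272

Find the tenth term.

First differences: -8, 18, 62, 100, 108
Second differences: 26, 44, 38, 8
Third differences: 18, -6, -30
Fourth differences: -24, -24
Fourth differences constant at -24.
-30 − 24 = -54;  8 − 54 = -46;  108 − 46 = 62;  272 + 62 = 334
-54 − 24 = -78;  -46 − 78 = -124;  62 − 124 = -62;  334 − 62 = 272
-78 − 24 = -102;  -124 − 102 = -226;  -62 − 226 = -288;  272 − 288 = -16
-102 − 24 = -126;  -226 − 126 = -352;  -288 − 352 = -640;  -16 − 640 = -656

-656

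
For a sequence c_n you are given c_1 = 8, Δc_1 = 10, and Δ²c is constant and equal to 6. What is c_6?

118

Build the table forward from the leading diagonal:
Δ²: 6, 6, 6, 6, 6, 6
Δ: 10, 16, 22, 28, 34, 40
c: 8, 18, 34, 56, 84, 118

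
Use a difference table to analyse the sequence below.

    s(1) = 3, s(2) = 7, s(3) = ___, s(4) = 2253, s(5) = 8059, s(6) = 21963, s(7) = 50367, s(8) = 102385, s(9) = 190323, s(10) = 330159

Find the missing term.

375

Using the last 7 terms:
5806, 13904, 28404, 52018, 87938, 139836
8098, 14500, 23614, 35920, 51898
6402, 9114, 12306, 15978
2712, 3192, 3672
480, 480
Constant fifth difference = 480.
Extend backward: 2712 − 480 = 2232;  6402 − 2232 = 4170;  8098 − 4170 = 3928;  5806 − 3928 = 1878;  2253 − 1878 = 375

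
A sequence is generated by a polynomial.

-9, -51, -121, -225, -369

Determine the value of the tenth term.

-1899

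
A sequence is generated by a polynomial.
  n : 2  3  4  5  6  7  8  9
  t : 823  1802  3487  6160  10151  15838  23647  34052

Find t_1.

979  1685  2673  3991  5687  7809  10405
706  988  1318  1696  2122  2596
282  330  378  426  474
48  48  48  48
The fourth differences are constant at 48.
Work back: 282 − 48 = 234;  706 − 234 = 472;  979 − 472 = 507;  823 − 507 = 316

316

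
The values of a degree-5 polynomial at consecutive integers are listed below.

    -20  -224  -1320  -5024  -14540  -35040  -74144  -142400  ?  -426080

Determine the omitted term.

-253764

Using the first 8 terms:
Δ: -204, -1096, -3704, -9516, -20500, -39104, -68256
Δ²: -892, -2608, -5812, -10984, -18604, -29152
Δ³: -1716, -3204, -5172, -7620, -10548
Δ⁴: -1488, -1968, -2448, -2928
Δ⁵: -480, -480, -480
Constant fifth difference = -480.
Extend forward: -2928 − 480 = -3408;  -10548 − 3408 = -13956;  -29152 − 13956 = -43108;  -68256 − 43108 = -111364;  -142400 − 111364 = -253764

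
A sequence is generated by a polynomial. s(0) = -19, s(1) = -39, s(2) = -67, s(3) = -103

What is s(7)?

-20  -28  -36
-8  -8
Second differences constant at -8.
-36 − 8 = -44;  -103 − 44 = -147
-44 − 8 = -52;  -147 − 52 = -199
-52 − 8 = -60;  -199 − 60 = -259
-60 − 8 = -68;  -259 − 68 = -327

-327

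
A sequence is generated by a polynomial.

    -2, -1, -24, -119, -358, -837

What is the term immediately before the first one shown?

-3

D1: 1, -23, -95, -239, -479
D2: -24, -72, -144, -240
D3: -48, -72, -96
D4: -24, -24
The fourth differences are constant at -24.
Work back: -48 + 24 = -24;  -24 + 24 = 0;  1 + 0 = 1;  -2 − 1 = -3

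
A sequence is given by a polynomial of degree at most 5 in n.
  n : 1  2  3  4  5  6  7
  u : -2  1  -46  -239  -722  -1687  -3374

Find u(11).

First differences: 3, -47, -193, -483, -965, -1687
Second differences: -50, -146, -290, -482, -722
Third differences: -96, -144, -192, -240
Fourth differences: -48, -48, -48
Fourth differences constant at -48.
-240 − 48 = -288;  -722 − 288 = -1010;  -1687 − 1010 = -2697;  -3374 − 2697 = -6071
-288 − 48 = -336;  -1010 − 336 = -1346;  -2697 − 1346 = -4043;  -6071 − 4043 = -10114
-336 − 48 = -384;  -1346 − 384 = -1730;  -4043 − 1730 = -5773;  -10114 − 5773 = -15887
-384 − 48 = -432;  -1730 − 432 = -2162;  -5773 − 2162 = -7935;  -15887 − 7935 = -23822

-23822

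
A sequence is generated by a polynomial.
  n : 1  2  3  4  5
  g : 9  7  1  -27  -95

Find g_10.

-1665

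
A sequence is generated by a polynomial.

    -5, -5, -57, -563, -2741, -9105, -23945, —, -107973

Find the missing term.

-53807

Using the first 7 terms:
First differences: 0, -52, -506, -2178, -6364, -14840
Second differences: -52, -454, -1672, -4186, -8476
Third differences: -402, -1218, -2514, -4290
Fourth differences: -816, -1296, -1776
Fifth differences: -480, -480
Constant fifth difference = -480.
Extend forward: -1776 − 480 = -2256;  -4290 − 2256 = -6546;  -8476 − 6546 = -15022;  -14840 − 15022 = -29862;  -23945 − 29862 = -53807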